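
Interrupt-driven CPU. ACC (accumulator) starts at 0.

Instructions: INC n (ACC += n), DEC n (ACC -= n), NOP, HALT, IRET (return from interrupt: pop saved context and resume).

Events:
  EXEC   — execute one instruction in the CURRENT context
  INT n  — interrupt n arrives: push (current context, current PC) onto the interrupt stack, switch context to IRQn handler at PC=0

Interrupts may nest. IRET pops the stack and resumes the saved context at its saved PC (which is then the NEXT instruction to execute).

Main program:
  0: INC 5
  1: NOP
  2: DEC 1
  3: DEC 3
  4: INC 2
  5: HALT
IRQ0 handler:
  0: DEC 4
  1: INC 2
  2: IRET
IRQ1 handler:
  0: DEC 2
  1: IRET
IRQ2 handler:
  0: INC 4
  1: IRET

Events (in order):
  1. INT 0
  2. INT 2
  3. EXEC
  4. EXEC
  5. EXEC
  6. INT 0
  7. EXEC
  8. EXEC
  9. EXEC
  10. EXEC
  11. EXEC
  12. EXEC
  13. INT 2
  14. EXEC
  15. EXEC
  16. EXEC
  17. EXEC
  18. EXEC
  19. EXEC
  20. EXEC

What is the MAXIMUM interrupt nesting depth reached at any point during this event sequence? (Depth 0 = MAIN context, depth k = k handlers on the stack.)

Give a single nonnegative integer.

Event 1 (INT 0): INT 0 arrives: push (MAIN, PC=0), enter IRQ0 at PC=0 (depth now 1) [depth=1]
Event 2 (INT 2): INT 2 arrives: push (IRQ0, PC=0), enter IRQ2 at PC=0 (depth now 2) [depth=2]
Event 3 (EXEC): [IRQ2] PC=0: INC 4 -> ACC=4 [depth=2]
Event 4 (EXEC): [IRQ2] PC=1: IRET -> resume IRQ0 at PC=0 (depth now 1) [depth=1]
Event 5 (EXEC): [IRQ0] PC=0: DEC 4 -> ACC=0 [depth=1]
Event 6 (INT 0): INT 0 arrives: push (IRQ0, PC=1), enter IRQ0 at PC=0 (depth now 2) [depth=2]
Event 7 (EXEC): [IRQ0] PC=0: DEC 4 -> ACC=-4 [depth=2]
Event 8 (EXEC): [IRQ0] PC=1: INC 2 -> ACC=-2 [depth=2]
Event 9 (EXEC): [IRQ0] PC=2: IRET -> resume IRQ0 at PC=1 (depth now 1) [depth=1]
Event 10 (EXEC): [IRQ0] PC=1: INC 2 -> ACC=0 [depth=1]
Event 11 (EXEC): [IRQ0] PC=2: IRET -> resume MAIN at PC=0 (depth now 0) [depth=0]
Event 12 (EXEC): [MAIN] PC=0: INC 5 -> ACC=5 [depth=0]
Event 13 (INT 2): INT 2 arrives: push (MAIN, PC=1), enter IRQ2 at PC=0 (depth now 1) [depth=1]
Event 14 (EXEC): [IRQ2] PC=0: INC 4 -> ACC=9 [depth=1]
Event 15 (EXEC): [IRQ2] PC=1: IRET -> resume MAIN at PC=1 (depth now 0) [depth=0]
Event 16 (EXEC): [MAIN] PC=1: NOP [depth=0]
Event 17 (EXEC): [MAIN] PC=2: DEC 1 -> ACC=8 [depth=0]
Event 18 (EXEC): [MAIN] PC=3: DEC 3 -> ACC=5 [depth=0]
Event 19 (EXEC): [MAIN] PC=4: INC 2 -> ACC=7 [depth=0]
Event 20 (EXEC): [MAIN] PC=5: HALT [depth=0]
Max depth observed: 2

Answer: 2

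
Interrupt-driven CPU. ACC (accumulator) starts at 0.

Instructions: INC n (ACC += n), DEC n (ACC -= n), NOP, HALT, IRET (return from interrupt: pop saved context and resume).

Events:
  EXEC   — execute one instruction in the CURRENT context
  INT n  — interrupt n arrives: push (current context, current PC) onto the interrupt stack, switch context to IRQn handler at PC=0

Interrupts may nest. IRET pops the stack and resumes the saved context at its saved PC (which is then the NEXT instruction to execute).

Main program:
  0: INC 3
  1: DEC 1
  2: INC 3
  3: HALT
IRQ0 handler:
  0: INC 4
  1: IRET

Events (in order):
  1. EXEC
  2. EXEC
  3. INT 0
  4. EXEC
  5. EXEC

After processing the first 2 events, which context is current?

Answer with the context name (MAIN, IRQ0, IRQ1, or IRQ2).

Answer: MAIN

Derivation:
Event 1 (EXEC): [MAIN] PC=0: INC 3 -> ACC=3
Event 2 (EXEC): [MAIN] PC=1: DEC 1 -> ACC=2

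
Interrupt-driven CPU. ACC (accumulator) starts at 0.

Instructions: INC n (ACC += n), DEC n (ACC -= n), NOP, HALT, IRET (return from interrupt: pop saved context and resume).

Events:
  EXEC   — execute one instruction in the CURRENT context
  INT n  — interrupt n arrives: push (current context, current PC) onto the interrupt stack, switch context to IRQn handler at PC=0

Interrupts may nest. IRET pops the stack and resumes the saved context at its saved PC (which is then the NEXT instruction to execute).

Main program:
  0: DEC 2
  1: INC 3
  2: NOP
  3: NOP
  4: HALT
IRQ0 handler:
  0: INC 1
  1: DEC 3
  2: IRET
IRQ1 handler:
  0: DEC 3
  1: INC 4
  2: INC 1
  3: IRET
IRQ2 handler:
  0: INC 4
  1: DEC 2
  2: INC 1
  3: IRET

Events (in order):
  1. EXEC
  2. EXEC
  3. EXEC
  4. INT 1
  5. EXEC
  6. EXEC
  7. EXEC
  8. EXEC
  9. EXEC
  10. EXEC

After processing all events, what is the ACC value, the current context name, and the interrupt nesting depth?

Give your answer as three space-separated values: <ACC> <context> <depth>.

Event 1 (EXEC): [MAIN] PC=0: DEC 2 -> ACC=-2
Event 2 (EXEC): [MAIN] PC=1: INC 3 -> ACC=1
Event 3 (EXEC): [MAIN] PC=2: NOP
Event 4 (INT 1): INT 1 arrives: push (MAIN, PC=3), enter IRQ1 at PC=0 (depth now 1)
Event 5 (EXEC): [IRQ1] PC=0: DEC 3 -> ACC=-2
Event 6 (EXEC): [IRQ1] PC=1: INC 4 -> ACC=2
Event 7 (EXEC): [IRQ1] PC=2: INC 1 -> ACC=3
Event 8 (EXEC): [IRQ1] PC=3: IRET -> resume MAIN at PC=3 (depth now 0)
Event 9 (EXEC): [MAIN] PC=3: NOP
Event 10 (EXEC): [MAIN] PC=4: HALT

Answer: 3 MAIN 0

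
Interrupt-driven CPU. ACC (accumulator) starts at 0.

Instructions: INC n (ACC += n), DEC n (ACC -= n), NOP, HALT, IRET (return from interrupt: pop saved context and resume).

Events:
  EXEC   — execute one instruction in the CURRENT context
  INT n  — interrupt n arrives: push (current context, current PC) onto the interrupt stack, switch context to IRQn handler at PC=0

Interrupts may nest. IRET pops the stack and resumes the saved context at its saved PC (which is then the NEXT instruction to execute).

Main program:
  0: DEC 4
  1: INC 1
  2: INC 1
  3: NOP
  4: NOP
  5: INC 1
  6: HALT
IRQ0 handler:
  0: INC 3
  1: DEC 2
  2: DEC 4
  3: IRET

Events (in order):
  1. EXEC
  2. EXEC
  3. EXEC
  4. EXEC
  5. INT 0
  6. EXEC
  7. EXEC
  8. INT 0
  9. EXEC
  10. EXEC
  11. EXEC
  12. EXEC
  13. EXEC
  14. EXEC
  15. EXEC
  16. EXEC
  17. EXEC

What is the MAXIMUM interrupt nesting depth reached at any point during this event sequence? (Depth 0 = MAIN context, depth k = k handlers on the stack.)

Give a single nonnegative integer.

Answer: 2

Derivation:
Event 1 (EXEC): [MAIN] PC=0: DEC 4 -> ACC=-4 [depth=0]
Event 2 (EXEC): [MAIN] PC=1: INC 1 -> ACC=-3 [depth=0]
Event 3 (EXEC): [MAIN] PC=2: INC 1 -> ACC=-2 [depth=0]
Event 4 (EXEC): [MAIN] PC=3: NOP [depth=0]
Event 5 (INT 0): INT 0 arrives: push (MAIN, PC=4), enter IRQ0 at PC=0 (depth now 1) [depth=1]
Event 6 (EXEC): [IRQ0] PC=0: INC 3 -> ACC=1 [depth=1]
Event 7 (EXEC): [IRQ0] PC=1: DEC 2 -> ACC=-1 [depth=1]
Event 8 (INT 0): INT 0 arrives: push (IRQ0, PC=2), enter IRQ0 at PC=0 (depth now 2) [depth=2]
Event 9 (EXEC): [IRQ0] PC=0: INC 3 -> ACC=2 [depth=2]
Event 10 (EXEC): [IRQ0] PC=1: DEC 2 -> ACC=0 [depth=2]
Event 11 (EXEC): [IRQ0] PC=2: DEC 4 -> ACC=-4 [depth=2]
Event 12 (EXEC): [IRQ0] PC=3: IRET -> resume IRQ0 at PC=2 (depth now 1) [depth=1]
Event 13 (EXEC): [IRQ0] PC=2: DEC 4 -> ACC=-8 [depth=1]
Event 14 (EXEC): [IRQ0] PC=3: IRET -> resume MAIN at PC=4 (depth now 0) [depth=0]
Event 15 (EXEC): [MAIN] PC=4: NOP [depth=0]
Event 16 (EXEC): [MAIN] PC=5: INC 1 -> ACC=-7 [depth=0]
Event 17 (EXEC): [MAIN] PC=6: HALT [depth=0]
Max depth observed: 2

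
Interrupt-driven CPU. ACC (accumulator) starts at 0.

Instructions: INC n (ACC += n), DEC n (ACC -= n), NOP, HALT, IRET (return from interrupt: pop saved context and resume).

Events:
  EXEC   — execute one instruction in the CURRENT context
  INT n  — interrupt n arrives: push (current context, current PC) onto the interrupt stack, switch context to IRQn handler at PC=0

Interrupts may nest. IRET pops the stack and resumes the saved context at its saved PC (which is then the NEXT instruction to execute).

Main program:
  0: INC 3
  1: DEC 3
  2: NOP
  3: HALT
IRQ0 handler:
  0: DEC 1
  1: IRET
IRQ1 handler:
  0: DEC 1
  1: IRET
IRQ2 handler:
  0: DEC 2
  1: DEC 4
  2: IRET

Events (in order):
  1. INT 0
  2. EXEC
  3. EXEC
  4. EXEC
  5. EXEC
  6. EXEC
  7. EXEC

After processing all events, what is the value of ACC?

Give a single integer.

Event 1 (INT 0): INT 0 arrives: push (MAIN, PC=0), enter IRQ0 at PC=0 (depth now 1)
Event 2 (EXEC): [IRQ0] PC=0: DEC 1 -> ACC=-1
Event 3 (EXEC): [IRQ0] PC=1: IRET -> resume MAIN at PC=0 (depth now 0)
Event 4 (EXEC): [MAIN] PC=0: INC 3 -> ACC=2
Event 5 (EXEC): [MAIN] PC=1: DEC 3 -> ACC=-1
Event 6 (EXEC): [MAIN] PC=2: NOP
Event 7 (EXEC): [MAIN] PC=3: HALT

Answer: -1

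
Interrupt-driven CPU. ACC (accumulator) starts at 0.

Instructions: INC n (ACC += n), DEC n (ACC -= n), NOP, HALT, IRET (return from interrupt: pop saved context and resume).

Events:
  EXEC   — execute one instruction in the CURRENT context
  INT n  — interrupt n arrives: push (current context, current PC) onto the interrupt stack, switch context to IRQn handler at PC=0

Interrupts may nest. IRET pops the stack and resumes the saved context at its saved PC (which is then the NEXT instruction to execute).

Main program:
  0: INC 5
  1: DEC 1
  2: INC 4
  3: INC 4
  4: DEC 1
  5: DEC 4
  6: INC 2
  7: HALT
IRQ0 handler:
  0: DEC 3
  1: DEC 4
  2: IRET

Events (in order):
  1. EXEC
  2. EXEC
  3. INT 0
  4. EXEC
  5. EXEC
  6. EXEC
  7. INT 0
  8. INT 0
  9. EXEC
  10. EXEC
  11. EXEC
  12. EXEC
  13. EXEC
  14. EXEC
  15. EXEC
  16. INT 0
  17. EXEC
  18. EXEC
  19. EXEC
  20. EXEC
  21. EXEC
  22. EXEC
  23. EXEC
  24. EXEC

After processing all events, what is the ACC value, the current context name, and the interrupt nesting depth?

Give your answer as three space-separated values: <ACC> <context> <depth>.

Answer: -19 MAIN 0

Derivation:
Event 1 (EXEC): [MAIN] PC=0: INC 5 -> ACC=5
Event 2 (EXEC): [MAIN] PC=1: DEC 1 -> ACC=4
Event 3 (INT 0): INT 0 arrives: push (MAIN, PC=2), enter IRQ0 at PC=0 (depth now 1)
Event 4 (EXEC): [IRQ0] PC=0: DEC 3 -> ACC=1
Event 5 (EXEC): [IRQ0] PC=1: DEC 4 -> ACC=-3
Event 6 (EXEC): [IRQ0] PC=2: IRET -> resume MAIN at PC=2 (depth now 0)
Event 7 (INT 0): INT 0 arrives: push (MAIN, PC=2), enter IRQ0 at PC=0 (depth now 1)
Event 8 (INT 0): INT 0 arrives: push (IRQ0, PC=0), enter IRQ0 at PC=0 (depth now 2)
Event 9 (EXEC): [IRQ0] PC=0: DEC 3 -> ACC=-6
Event 10 (EXEC): [IRQ0] PC=1: DEC 4 -> ACC=-10
Event 11 (EXEC): [IRQ0] PC=2: IRET -> resume IRQ0 at PC=0 (depth now 1)
Event 12 (EXEC): [IRQ0] PC=0: DEC 3 -> ACC=-13
Event 13 (EXEC): [IRQ0] PC=1: DEC 4 -> ACC=-17
Event 14 (EXEC): [IRQ0] PC=2: IRET -> resume MAIN at PC=2 (depth now 0)
Event 15 (EXEC): [MAIN] PC=2: INC 4 -> ACC=-13
Event 16 (INT 0): INT 0 arrives: push (MAIN, PC=3), enter IRQ0 at PC=0 (depth now 1)
Event 17 (EXEC): [IRQ0] PC=0: DEC 3 -> ACC=-16
Event 18 (EXEC): [IRQ0] PC=1: DEC 4 -> ACC=-20
Event 19 (EXEC): [IRQ0] PC=2: IRET -> resume MAIN at PC=3 (depth now 0)
Event 20 (EXEC): [MAIN] PC=3: INC 4 -> ACC=-16
Event 21 (EXEC): [MAIN] PC=4: DEC 1 -> ACC=-17
Event 22 (EXEC): [MAIN] PC=5: DEC 4 -> ACC=-21
Event 23 (EXEC): [MAIN] PC=6: INC 2 -> ACC=-19
Event 24 (EXEC): [MAIN] PC=7: HALT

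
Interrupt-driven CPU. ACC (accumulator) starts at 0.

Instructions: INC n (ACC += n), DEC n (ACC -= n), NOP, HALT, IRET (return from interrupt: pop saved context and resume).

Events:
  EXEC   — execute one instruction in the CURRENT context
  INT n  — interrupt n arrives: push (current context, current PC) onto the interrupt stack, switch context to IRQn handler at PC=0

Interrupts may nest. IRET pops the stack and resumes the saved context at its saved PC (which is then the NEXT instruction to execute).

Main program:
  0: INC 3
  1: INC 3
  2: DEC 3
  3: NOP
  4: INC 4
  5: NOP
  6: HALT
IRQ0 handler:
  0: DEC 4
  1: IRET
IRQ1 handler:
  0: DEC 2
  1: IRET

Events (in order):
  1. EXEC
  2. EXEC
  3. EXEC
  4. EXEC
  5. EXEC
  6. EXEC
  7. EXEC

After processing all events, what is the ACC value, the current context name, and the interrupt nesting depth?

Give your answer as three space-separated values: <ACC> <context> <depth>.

Event 1 (EXEC): [MAIN] PC=0: INC 3 -> ACC=3
Event 2 (EXEC): [MAIN] PC=1: INC 3 -> ACC=6
Event 3 (EXEC): [MAIN] PC=2: DEC 3 -> ACC=3
Event 4 (EXEC): [MAIN] PC=3: NOP
Event 5 (EXEC): [MAIN] PC=4: INC 4 -> ACC=7
Event 6 (EXEC): [MAIN] PC=5: NOP
Event 7 (EXEC): [MAIN] PC=6: HALT

Answer: 7 MAIN 0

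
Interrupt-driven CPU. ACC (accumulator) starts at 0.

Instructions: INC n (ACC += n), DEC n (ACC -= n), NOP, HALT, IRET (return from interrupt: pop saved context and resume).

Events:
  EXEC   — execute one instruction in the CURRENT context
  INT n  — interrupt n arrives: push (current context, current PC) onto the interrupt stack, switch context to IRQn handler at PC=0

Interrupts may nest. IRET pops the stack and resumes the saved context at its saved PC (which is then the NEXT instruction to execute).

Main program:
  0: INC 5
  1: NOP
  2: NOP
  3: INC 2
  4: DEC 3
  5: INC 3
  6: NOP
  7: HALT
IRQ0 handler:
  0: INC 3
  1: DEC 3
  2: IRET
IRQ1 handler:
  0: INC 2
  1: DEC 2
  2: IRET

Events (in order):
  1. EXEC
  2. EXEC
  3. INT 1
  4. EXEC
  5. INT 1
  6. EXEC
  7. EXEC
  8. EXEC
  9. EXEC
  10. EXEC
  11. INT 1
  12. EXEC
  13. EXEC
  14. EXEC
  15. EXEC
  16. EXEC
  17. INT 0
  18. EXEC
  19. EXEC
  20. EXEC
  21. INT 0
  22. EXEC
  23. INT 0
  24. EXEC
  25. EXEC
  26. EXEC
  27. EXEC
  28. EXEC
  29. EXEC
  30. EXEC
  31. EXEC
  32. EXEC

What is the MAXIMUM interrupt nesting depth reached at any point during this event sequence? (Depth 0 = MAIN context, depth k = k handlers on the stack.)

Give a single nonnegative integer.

Answer: 2

Derivation:
Event 1 (EXEC): [MAIN] PC=0: INC 5 -> ACC=5 [depth=0]
Event 2 (EXEC): [MAIN] PC=1: NOP [depth=0]
Event 3 (INT 1): INT 1 arrives: push (MAIN, PC=2), enter IRQ1 at PC=0 (depth now 1) [depth=1]
Event 4 (EXEC): [IRQ1] PC=0: INC 2 -> ACC=7 [depth=1]
Event 5 (INT 1): INT 1 arrives: push (IRQ1, PC=1), enter IRQ1 at PC=0 (depth now 2) [depth=2]
Event 6 (EXEC): [IRQ1] PC=0: INC 2 -> ACC=9 [depth=2]
Event 7 (EXEC): [IRQ1] PC=1: DEC 2 -> ACC=7 [depth=2]
Event 8 (EXEC): [IRQ1] PC=2: IRET -> resume IRQ1 at PC=1 (depth now 1) [depth=1]
Event 9 (EXEC): [IRQ1] PC=1: DEC 2 -> ACC=5 [depth=1]
Event 10 (EXEC): [IRQ1] PC=2: IRET -> resume MAIN at PC=2 (depth now 0) [depth=0]
Event 11 (INT 1): INT 1 arrives: push (MAIN, PC=2), enter IRQ1 at PC=0 (depth now 1) [depth=1]
Event 12 (EXEC): [IRQ1] PC=0: INC 2 -> ACC=7 [depth=1]
Event 13 (EXEC): [IRQ1] PC=1: DEC 2 -> ACC=5 [depth=1]
Event 14 (EXEC): [IRQ1] PC=2: IRET -> resume MAIN at PC=2 (depth now 0) [depth=0]
Event 15 (EXEC): [MAIN] PC=2: NOP [depth=0]
Event 16 (EXEC): [MAIN] PC=3: INC 2 -> ACC=7 [depth=0]
Event 17 (INT 0): INT 0 arrives: push (MAIN, PC=4), enter IRQ0 at PC=0 (depth now 1) [depth=1]
Event 18 (EXEC): [IRQ0] PC=0: INC 3 -> ACC=10 [depth=1]
Event 19 (EXEC): [IRQ0] PC=1: DEC 3 -> ACC=7 [depth=1]
Event 20 (EXEC): [IRQ0] PC=2: IRET -> resume MAIN at PC=4 (depth now 0) [depth=0]
Event 21 (INT 0): INT 0 arrives: push (MAIN, PC=4), enter IRQ0 at PC=0 (depth now 1) [depth=1]
Event 22 (EXEC): [IRQ0] PC=0: INC 3 -> ACC=10 [depth=1]
Event 23 (INT 0): INT 0 arrives: push (IRQ0, PC=1), enter IRQ0 at PC=0 (depth now 2) [depth=2]
Event 24 (EXEC): [IRQ0] PC=0: INC 3 -> ACC=13 [depth=2]
Event 25 (EXEC): [IRQ0] PC=1: DEC 3 -> ACC=10 [depth=2]
Event 26 (EXEC): [IRQ0] PC=2: IRET -> resume IRQ0 at PC=1 (depth now 1) [depth=1]
Event 27 (EXEC): [IRQ0] PC=1: DEC 3 -> ACC=7 [depth=1]
Event 28 (EXEC): [IRQ0] PC=2: IRET -> resume MAIN at PC=4 (depth now 0) [depth=0]
Event 29 (EXEC): [MAIN] PC=4: DEC 3 -> ACC=4 [depth=0]
Event 30 (EXEC): [MAIN] PC=5: INC 3 -> ACC=7 [depth=0]
Event 31 (EXEC): [MAIN] PC=6: NOP [depth=0]
Event 32 (EXEC): [MAIN] PC=7: HALT [depth=0]
Max depth observed: 2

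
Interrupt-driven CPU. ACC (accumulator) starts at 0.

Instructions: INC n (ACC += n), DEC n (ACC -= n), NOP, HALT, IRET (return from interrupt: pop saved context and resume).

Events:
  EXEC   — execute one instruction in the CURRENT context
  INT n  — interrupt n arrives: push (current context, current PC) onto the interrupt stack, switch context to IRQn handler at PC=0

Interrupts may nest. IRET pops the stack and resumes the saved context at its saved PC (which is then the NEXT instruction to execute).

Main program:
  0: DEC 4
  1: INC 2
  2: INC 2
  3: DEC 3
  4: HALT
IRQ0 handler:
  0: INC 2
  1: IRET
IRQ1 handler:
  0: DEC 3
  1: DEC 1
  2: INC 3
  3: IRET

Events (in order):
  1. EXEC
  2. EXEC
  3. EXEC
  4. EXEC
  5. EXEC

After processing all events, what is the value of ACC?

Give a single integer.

Answer: -3

Derivation:
Event 1 (EXEC): [MAIN] PC=0: DEC 4 -> ACC=-4
Event 2 (EXEC): [MAIN] PC=1: INC 2 -> ACC=-2
Event 3 (EXEC): [MAIN] PC=2: INC 2 -> ACC=0
Event 4 (EXEC): [MAIN] PC=3: DEC 3 -> ACC=-3
Event 5 (EXEC): [MAIN] PC=4: HALT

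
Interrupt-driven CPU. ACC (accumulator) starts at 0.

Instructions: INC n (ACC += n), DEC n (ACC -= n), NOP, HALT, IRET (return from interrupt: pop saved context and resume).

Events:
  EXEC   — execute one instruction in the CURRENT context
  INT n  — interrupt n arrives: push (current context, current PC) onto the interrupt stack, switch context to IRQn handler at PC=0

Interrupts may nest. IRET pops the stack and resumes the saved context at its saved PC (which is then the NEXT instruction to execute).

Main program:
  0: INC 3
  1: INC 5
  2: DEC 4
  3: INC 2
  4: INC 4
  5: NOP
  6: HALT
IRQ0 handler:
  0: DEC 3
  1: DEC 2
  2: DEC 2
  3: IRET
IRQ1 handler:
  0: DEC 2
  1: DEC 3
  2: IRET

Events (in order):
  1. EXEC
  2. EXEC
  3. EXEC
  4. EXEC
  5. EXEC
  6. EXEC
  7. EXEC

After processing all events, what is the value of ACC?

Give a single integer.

Event 1 (EXEC): [MAIN] PC=0: INC 3 -> ACC=3
Event 2 (EXEC): [MAIN] PC=1: INC 5 -> ACC=8
Event 3 (EXEC): [MAIN] PC=2: DEC 4 -> ACC=4
Event 4 (EXEC): [MAIN] PC=3: INC 2 -> ACC=6
Event 5 (EXEC): [MAIN] PC=4: INC 4 -> ACC=10
Event 6 (EXEC): [MAIN] PC=5: NOP
Event 7 (EXEC): [MAIN] PC=6: HALT

Answer: 10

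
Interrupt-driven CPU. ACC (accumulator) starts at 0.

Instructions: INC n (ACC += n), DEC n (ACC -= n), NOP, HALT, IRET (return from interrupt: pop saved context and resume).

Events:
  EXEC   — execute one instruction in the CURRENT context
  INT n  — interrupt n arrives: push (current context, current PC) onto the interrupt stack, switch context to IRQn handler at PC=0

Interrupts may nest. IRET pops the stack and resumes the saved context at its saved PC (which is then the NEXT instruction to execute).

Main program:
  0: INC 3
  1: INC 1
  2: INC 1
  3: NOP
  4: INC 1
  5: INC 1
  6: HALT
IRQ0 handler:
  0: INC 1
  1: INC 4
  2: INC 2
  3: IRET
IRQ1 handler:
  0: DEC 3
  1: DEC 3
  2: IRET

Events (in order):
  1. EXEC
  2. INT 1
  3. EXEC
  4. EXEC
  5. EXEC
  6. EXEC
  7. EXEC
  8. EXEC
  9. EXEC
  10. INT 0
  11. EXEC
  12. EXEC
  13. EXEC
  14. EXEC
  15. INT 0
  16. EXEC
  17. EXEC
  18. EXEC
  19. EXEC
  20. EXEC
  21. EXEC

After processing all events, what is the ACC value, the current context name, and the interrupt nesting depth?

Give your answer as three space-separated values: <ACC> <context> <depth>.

Answer: 15 MAIN 0

Derivation:
Event 1 (EXEC): [MAIN] PC=0: INC 3 -> ACC=3
Event 2 (INT 1): INT 1 arrives: push (MAIN, PC=1), enter IRQ1 at PC=0 (depth now 1)
Event 3 (EXEC): [IRQ1] PC=0: DEC 3 -> ACC=0
Event 4 (EXEC): [IRQ1] PC=1: DEC 3 -> ACC=-3
Event 5 (EXEC): [IRQ1] PC=2: IRET -> resume MAIN at PC=1 (depth now 0)
Event 6 (EXEC): [MAIN] PC=1: INC 1 -> ACC=-2
Event 7 (EXEC): [MAIN] PC=2: INC 1 -> ACC=-1
Event 8 (EXEC): [MAIN] PC=3: NOP
Event 9 (EXEC): [MAIN] PC=4: INC 1 -> ACC=0
Event 10 (INT 0): INT 0 arrives: push (MAIN, PC=5), enter IRQ0 at PC=0 (depth now 1)
Event 11 (EXEC): [IRQ0] PC=0: INC 1 -> ACC=1
Event 12 (EXEC): [IRQ0] PC=1: INC 4 -> ACC=5
Event 13 (EXEC): [IRQ0] PC=2: INC 2 -> ACC=7
Event 14 (EXEC): [IRQ0] PC=3: IRET -> resume MAIN at PC=5 (depth now 0)
Event 15 (INT 0): INT 0 arrives: push (MAIN, PC=5), enter IRQ0 at PC=0 (depth now 1)
Event 16 (EXEC): [IRQ0] PC=0: INC 1 -> ACC=8
Event 17 (EXEC): [IRQ0] PC=1: INC 4 -> ACC=12
Event 18 (EXEC): [IRQ0] PC=2: INC 2 -> ACC=14
Event 19 (EXEC): [IRQ0] PC=3: IRET -> resume MAIN at PC=5 (depth now 0)
Event 20 (EXEC): [MAIN] PC=5: INC 1 -> ACC=15
Event 21 (EXEC): [MAIN] PC=6: HALT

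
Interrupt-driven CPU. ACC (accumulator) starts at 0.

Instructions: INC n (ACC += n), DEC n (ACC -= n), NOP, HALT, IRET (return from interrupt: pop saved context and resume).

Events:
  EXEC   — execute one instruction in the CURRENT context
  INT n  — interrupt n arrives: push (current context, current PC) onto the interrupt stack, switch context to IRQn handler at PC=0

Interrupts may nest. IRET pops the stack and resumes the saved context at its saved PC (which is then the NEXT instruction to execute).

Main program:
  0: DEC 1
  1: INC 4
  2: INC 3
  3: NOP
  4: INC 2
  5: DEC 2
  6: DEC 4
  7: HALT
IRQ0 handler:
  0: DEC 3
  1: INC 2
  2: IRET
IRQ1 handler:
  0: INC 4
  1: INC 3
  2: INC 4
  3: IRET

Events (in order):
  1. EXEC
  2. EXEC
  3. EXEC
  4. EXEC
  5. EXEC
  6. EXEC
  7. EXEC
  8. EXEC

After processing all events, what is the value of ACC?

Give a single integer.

Answer: 2

Derivation:
Event 1 (EXEC): [MAIN] PC=0: DEC 1 -> ACC=-1
Event 2 (EXEC): [MAIN] PC=1: INC 4 -> ACC=3
Event 3 (EXEC): [MAIN] PC=2: INC 3 -> ACC=6
Event 4 (EXEC): [MAIN] PC=3: NOP
Event 5 (EXEC): [MAIN] PC=4: INC 2 -> ACC=8
Event 6 (EXEC): [MAIN] PC=5: DEC 2 -> ACC=6
Event 7 (EXEC): [MAIN] PC=6: DEC 4 -> ACC=2
Event 8 (EXEC): [MAIN] PC=7: HALT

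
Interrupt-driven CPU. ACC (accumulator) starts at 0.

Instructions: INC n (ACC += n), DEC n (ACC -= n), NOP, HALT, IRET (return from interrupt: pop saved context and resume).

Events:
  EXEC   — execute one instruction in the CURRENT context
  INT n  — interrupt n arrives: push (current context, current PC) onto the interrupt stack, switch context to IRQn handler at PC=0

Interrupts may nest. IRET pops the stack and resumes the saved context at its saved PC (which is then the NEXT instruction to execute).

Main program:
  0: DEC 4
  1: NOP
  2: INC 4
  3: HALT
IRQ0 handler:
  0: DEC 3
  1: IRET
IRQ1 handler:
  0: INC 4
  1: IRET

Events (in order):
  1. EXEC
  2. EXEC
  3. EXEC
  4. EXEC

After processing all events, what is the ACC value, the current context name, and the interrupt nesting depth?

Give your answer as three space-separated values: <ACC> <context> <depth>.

Answer: 0 MAIN 0

Derivation:
Event 1 (EXEC): [MAIN] PC=0: DEC 4 -> ACC=-4
Event 2 (EXEC): [MAIN] PC=1: NOP
Event 3 (EXEC): [MAIN] PC=2: INC 4 -> ACC=0
Event 4 (EXEC): [MAIN] PC=3: HALT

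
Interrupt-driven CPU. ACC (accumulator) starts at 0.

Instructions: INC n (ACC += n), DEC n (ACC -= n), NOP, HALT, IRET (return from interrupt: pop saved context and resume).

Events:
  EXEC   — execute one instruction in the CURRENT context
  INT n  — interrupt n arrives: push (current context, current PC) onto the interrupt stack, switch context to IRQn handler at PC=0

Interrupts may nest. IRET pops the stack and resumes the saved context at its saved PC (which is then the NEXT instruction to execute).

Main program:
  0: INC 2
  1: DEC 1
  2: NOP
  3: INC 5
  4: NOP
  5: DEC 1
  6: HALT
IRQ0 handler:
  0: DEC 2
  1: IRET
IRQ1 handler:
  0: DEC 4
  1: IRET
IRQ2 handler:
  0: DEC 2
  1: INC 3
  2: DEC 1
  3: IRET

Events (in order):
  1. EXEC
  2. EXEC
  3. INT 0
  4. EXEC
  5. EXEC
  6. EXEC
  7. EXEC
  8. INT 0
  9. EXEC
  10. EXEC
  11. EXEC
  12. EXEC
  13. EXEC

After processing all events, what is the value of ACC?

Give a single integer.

Event 1 (EXEC): [MAIN] PC=0: INC 2 -> ACC=2
Event 2 (EXEC): [MAIN] PC=1: DEC 1 -> ACC=1
Event 3 (INT 0): INT 0 arrives: push (MAIN, PC=2), enter IRQ0 at PC=0 (depth now 1)
Event 4 (EXEC): [IRQ0] PC=0: DEC 2 -> ACC=-1
Event 5 (EXEC): [IRQ0] PC=1: IRET -> resume MAIN at PC=2 (depth now 0)
Event 6 (EXEC): [MAIN] PC=2: NOP
Event 7 (EXEC): [MAIN] PC=3: INC 5 -> ACC=4
Event 8 (INT 0): INT 0 arrives: push (MAIN, PC=4), enter IRQ0 at PC=0 (depth now 1)
Event 9 (EXEC): [IRQ0] PC=0: DEC 2 -> ACC=2
Event 10 (EXEC): [IRQ0] PC=1: IRET -> resume MAIN at PC=4 (depth now 0)
Event 11 (EXEC): [MAIN] PC=4: NOP
Event 12 (EXEC): [MAIN] PC=5: DEC 1 -> ACC=1
Event 13 (EXEC): [MAIN] PC=6: HALT

Answer: 1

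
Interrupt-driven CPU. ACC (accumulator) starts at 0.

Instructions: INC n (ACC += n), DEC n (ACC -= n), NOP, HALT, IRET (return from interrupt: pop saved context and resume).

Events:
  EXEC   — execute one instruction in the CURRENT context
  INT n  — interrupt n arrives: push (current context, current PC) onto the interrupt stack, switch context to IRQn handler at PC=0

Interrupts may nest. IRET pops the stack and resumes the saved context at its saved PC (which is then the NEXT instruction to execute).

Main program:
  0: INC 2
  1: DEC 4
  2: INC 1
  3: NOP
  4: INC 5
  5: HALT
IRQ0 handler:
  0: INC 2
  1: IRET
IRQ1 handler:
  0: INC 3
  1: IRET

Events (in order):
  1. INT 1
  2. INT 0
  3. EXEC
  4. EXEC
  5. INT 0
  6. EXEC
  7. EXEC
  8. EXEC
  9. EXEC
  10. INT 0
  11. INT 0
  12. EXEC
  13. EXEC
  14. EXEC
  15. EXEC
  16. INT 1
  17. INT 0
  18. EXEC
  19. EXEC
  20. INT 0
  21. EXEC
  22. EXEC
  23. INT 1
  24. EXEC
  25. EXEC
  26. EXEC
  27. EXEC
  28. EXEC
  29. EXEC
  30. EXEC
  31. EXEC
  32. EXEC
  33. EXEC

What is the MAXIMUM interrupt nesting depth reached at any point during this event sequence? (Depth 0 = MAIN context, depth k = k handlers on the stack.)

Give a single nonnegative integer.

Answer: 2

Derivation:
Event 1 (INT 1): INT 1 arrives: push (MAIN, PC=0), enter IRQ1 at PC=0 (depth now 1) [depth=1]
Event 2 (INT 0): INT 0 arrives: push (IRQ1, PC=0), enter IRQ0 at PC=0 (depth now 2) [depth=2]
Event 3 (EXEC): [IRQ0] PC=0: INC 2 -> ACC=2 [depth=2]
Event 4 (EXEC): [IRQ0] PC=1: IRET -> resume IRQ1 at PC=0 (depth now 1) [depth=1]
Event 5 (INT 0): INT 0 arrives: push (IRQ1, PC=0), enter IRQ0 at PC=0 (depth now 2) [depth=2]
Event 6 (EXEC): [IRQ0] PC=0: INC 2 -> ACC=4 [depth=2]
Event 7 (EXEC): [IRQ0] PC=1: IRET -> resume IRQ1 at PC=0 (depth now 1) [depth=1]
Event 8 (EXEC): [IRQ1] PC=0: INC 3 -> ACC=7 [depth=1]
Event 9 (EXEC): [IRQ1] PC=1: IRET -> resume MAIN at PC=0 (depth now 0) [depth=0]
Event 10 (INT 0): INT 0 arrives: push (MAIN, PC=0), enter IRQ0 at PC=0 (depth now 1) [depth=1]
Event 11 (INT 0): INT 0 arrives: push (IRQ0, PC=0), enter IRQ0 at PC=0 (depth now 2) [depth=2]
Event 12 (EXEC): [IRQ0] PC=0: INC 2 -> ACC=9 [depth=2]
Event 13 (EXEC): [IRQ0] PC=1: IRET -> resume IRQ0 at PC=0 (depth now 1) [depth=1]
Event 14 (EXEC): [IRQ0] PC=0: INC 2 -> ACC=11 [depth=1]
Event 15 (EXEC): [IRQ0] PC=1: IRET -> resume MAIN at PC=0 (depth now 0) [depth=0]
Event 16 (INT 1): INT 1 arrives: push (MAIN, PC=0), enter IRQ1 at PC=0 (depth now 1) [depth=1]
Event 17 (INT 0): INT 0 arrives: push (IRQ1, PC=0), enter IRQ0 at PC=0 (depth now 2) [depth=2]
Event 18 (EXEC): [IRQ0] PC=0: INC 2 -> ACC=13 [depth=2]
Event 19 (EXEC): [IRQ0] PC=1: IRET -> resume IRQ1 at PC=0 (depth now 1) [depth=1]
Event 20 (INT 0): INT 0 arrives: push (IRQ1, PC=0), enter IRQ0 at PC=0 (depth now 2) [depth=2]
Event 21 (EXEC): [IRQ0] PC=0: INC 2 -> ACC=15 [depth=2]
Event 22 (EXEC): [IRQ0] PC=1: IRET -> resume IRQ1 at PC=0 (depth now 1) [depth=1]
Event 23 (INT 1): INT 1 arrives: push (IRQ1, PC=0), enter IRQ1 at PC=0 (depth now 2) [depth=2]
Event 24 (EXEC): [IRQ1] PC=0: INC 3 -> ACC=18 [depth=2]
Event 25 (EXEC): [IRQ1] PC=1: IRET -> resume IRQ1 at PC=0 (depth now 1) [depth=1]
Event 26 (EXEC): [IRQ1] PC=0: INC 3 -> ACC=21 [depth=1]
Event 27 (EXEC): [IRQ1] PC=1: IRET -> resume MAIN at PC=0 (depth now 0) [depth=0]
Event 28 (EXEC): [MAIN] PC=0: INC 2 -> ACC=23 [depth=0]
Event 29 (EXEC): [MAIN] PC=1: DEC 4 -> ACC=19 [depth=0]
Event 30 (EXEC): [MAIN] PC=2: INC 1 -> ACC=20 [depth=0]
Event 31 (EXEC): [MAIN] PC=3: NOP [depth=0]
Event 32 (EXEC): [MAIN] PC=4: INC 5 -> ACC=25 [depth=0]
Event 33 (EXEC): [MAIN] PC=5: HALT [depth=0]
Max depth observed: 2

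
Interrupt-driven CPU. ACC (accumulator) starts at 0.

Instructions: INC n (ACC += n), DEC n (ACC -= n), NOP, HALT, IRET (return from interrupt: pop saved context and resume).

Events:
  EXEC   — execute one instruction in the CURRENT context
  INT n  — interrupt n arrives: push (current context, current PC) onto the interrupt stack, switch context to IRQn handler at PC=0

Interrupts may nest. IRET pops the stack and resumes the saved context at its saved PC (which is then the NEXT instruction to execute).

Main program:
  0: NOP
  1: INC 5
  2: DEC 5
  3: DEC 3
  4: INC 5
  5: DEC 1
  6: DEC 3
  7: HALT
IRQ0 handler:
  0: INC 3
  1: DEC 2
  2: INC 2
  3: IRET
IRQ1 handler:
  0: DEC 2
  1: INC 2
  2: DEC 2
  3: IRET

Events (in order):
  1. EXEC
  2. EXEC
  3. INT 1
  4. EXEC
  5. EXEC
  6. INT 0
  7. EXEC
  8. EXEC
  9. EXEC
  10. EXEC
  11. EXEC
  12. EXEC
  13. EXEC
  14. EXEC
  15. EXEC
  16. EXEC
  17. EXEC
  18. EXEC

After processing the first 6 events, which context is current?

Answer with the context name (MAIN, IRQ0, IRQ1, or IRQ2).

Answer: IRQ0

Derivation:
Event 1 (EXEC): [MAIN] PC=0: NOP
Event 2 (EXEC): [MAIN] PC=1: INC 5 -> ACC=5
Event 3 (INT 1): INT 1 arrives: push (MAIN, PC=2), enter IRQ1 at PC=0 (depth now 1)
Event 4 (EXEC): [IRQ1] PC=0: DEC 2 -> ACC=3
Event 5 (EXEC): [IRQ1] PC=1: INC 2 -> ACC=5
Event 6 (INT 0): INT 0 arrives: push (IRQ1, PC=2), enter IRQ0 at PC=0 (depth now 2)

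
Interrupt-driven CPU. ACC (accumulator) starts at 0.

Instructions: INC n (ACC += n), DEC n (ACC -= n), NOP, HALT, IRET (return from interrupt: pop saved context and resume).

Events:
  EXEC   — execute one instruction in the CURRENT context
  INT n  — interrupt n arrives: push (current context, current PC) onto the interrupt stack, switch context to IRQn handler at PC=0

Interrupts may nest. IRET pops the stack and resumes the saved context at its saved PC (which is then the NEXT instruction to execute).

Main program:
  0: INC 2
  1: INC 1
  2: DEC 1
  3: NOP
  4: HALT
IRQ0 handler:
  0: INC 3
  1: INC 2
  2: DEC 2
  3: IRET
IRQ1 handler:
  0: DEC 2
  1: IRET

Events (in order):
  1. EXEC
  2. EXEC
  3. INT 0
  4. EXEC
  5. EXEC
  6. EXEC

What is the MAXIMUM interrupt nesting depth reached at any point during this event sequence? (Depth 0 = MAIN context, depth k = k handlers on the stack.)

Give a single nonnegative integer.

Event 1 (EXEC): [MAIN] PC=0: INC 2 -> ACC=2 [depth=0]
Event 2 (EXEC): [MAIN] PC=1: INC 1 -> ACC=3 [depth=0]
Event 3 (INT 0): INT 0 arrives: push (MAIN, PC=2), enter IRQ0 at PC=0 (depth now 1) [depth=1]
Event 4 (EXEC): [IRQ0] PC=0: INC 3 -> ACC=6 [depth=1]
Event 5 (EXEC): [IRQ0] PC=1: INC 2 -> ACC=8 [depth=1]
Event 6 (EXEC): [IRQ0] PC=2: DEC 2 -> ACC=6 [depth=1]
Max depth observed: 1

Answer: 1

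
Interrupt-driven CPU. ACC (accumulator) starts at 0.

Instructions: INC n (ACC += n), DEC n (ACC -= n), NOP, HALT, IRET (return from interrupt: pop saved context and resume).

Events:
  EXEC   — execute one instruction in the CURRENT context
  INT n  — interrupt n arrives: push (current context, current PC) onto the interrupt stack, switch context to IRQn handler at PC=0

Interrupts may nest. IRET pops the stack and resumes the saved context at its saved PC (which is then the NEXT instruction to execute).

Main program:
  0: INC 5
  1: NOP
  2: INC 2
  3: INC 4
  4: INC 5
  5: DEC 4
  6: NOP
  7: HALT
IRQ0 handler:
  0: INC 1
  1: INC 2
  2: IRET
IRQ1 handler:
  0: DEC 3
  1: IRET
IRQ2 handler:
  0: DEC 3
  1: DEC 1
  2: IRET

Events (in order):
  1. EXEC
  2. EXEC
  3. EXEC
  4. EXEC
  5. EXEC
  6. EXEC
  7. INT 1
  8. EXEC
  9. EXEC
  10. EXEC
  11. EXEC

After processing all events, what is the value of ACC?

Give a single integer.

Answer: 9

Derivation:
Event 1 (EXEC): [MAIN] PC=0: INC 5 -> ACC=5
Event 2 (EXEC): [MAIN] PC=1: NOP
Event 3 (EXEC): [MAIN] PC=2: INC 2 -> ACC=7
Event 4 (EXEC): [MAIN] PC=3: INC 4 -> ACC=11
Event 5 (EXEC): [MAIN] PC=4: INC 5 -> ACC=16
Event 6 (EXEC): [MAIN] PC=5: DEC 4 -> ACC=12
Event 7 (INT 1): INT 1 arrives: push (MAIN, PC=6), enter IRQ1 at PC=0 (depth now 1)
Event 8 (EXEC): [IRQ1] PC=0: DEC 3 -> ACC=9
Event 9 (EXEC): [IRQ1] PC=1: IRET -> resume MAIN at PC=6 (depth now 0)
Event 10 (EXEC): [MAIN] PC=6: NOP
Event 11 (EXEC): [MAIN] PC=7: HALT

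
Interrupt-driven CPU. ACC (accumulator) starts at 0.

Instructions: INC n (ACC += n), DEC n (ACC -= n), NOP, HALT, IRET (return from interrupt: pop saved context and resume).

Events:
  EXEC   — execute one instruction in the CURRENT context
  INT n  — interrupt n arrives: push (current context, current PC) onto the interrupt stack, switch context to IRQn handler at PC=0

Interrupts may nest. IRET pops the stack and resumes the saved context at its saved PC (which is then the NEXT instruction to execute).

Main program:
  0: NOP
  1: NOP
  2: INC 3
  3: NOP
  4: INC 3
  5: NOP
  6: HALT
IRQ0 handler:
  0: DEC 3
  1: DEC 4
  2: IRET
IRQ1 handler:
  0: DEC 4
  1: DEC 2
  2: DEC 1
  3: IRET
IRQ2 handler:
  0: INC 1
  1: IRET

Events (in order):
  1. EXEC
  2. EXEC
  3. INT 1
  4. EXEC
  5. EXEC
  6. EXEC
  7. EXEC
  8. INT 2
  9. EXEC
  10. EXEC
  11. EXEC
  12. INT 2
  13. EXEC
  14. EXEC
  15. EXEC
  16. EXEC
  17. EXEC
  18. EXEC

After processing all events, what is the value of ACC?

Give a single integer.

Answer: 1

Derivation:
Event 1 (EXEC): [MAIN] PC=0: NOP
Event 2 (EXEC): [MAIN] PC=1: NOP
Event 3 (INT 1): INT 1 arrives: push (MAIN, PC=2), enter IRQ1 at PC=0 (depth now 1)
Event 4 (EXEC): [IRQ1] PC=0: DEC 4 -> ACC=-4
Event 5 (EXEC): [IRQ1] PC=1: DEC 2 -> ACC=-6
Event 6 (EXEC): [IRQ1] PC=2: DEC 1 -> ACC=-7
Event 7 (EXEC): [IRQ1] PC=3: IRET -> resume MAIN at PC=2 (depth now 0)
Event 8 (INT 2): INT 2 arrives: push (MAIN, PC=2), enter IRQ2 at PC=0 (depth now 1)
Event 9 (EXEC): [IRQ2] PC=0: INC 1 -> ACC=-6
Event 10 (EXEC): [IRQ2] PC=1: IRET -> resume MAIN at PC=2 (depth now 0)
Event 11 (EXEC): [MAIN] PC=2: INC 3 -> ACC=-3
Event 12 (INT 2): INT 2 arrives: push (MAIN, PC=3), enter IRQ2 at PC=0 (depth now 1)
Event 13 (EXEC): [IRQ2] PC=0: INC 1 -> ACC=-2
Event 14 (EXEC): [IRQ2] PC=1: IRET -> resume MAIN at PC=3 (depth now 0)
Event 15 (EXEC): [MAIN] PC=3: NOP
Event 16 (EXEC): [MAIN] PC=4: INC 3 -> ACC=1
Event 17 (EXEC): [MAIN] PC=5: NOP
Event 18 (EXEC): [MAIN] PC=6: HALT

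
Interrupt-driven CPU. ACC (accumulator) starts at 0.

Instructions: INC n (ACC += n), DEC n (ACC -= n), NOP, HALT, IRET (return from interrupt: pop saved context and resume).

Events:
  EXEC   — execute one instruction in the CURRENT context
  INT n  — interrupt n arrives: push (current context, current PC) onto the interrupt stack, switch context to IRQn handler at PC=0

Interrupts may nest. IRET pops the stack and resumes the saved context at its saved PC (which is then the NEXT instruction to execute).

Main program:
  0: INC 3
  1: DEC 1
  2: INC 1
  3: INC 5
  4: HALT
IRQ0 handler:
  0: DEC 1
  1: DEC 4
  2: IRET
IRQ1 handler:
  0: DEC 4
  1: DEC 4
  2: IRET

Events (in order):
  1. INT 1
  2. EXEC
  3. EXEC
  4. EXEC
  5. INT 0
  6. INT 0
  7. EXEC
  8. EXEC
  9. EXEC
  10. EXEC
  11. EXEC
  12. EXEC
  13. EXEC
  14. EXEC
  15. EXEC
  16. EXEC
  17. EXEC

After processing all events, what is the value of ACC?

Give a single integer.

Answer: -10

Derivation:
Event 1 (INT 1): INT 1 arrives: push (MAIN, PC=0), enter IRQ1 at PC=0 (depth now 1)
Event 2 (EXEC): [IRQ1] PC=0: DEC 4 -> ACC=-4
Event 3 (EXEC): [IRQ1] PC=1: DEC 4 -> ACC=-8
Event 4 (EXEC): [IRQ1] PC=2: IRET -> resume MAIN at PC=0 (depth now 0)
Event 5 (INT 0): INT 0 arrives: push (MAIN, PC=0), enter IRQ0 at PC=0 (depth now 1)
Event 6 (INT 0): INT 0 arrives: push (IRQ0, PC=0), enter IRQ0 at PC=0 (depth now 2)
Event 7 (EXEC): [IRQ0] PC=0: DEC 1 -> ACC=-9
Event 8 (EXEC): [IRQ0] PC=1: DEC 4 -> ACC=-13
Event 9 (EXEC): [IRQ0] PC=2: IRET -> resume IRQ0 at PC=0 (depth now 1)
Event 10 (EXEC): [IRQ0] PC=0: DEC 1 -> ACC=-14
Event 11 (EXEC): [IRQ0] PC=1: DEC 4 -> ACC=-18
Event 12 (EXEC): [IRQ0] PC=2: IRET -> resume MAIN at PC=0 (depth now 0)
Event 13 (EXEC): [MAIN] PC=0: INC 3 -> ACC=-15
Event 14 (EXEC): [MAIN] PC=1: DEC 1 -> ACC=-16
Event 15 (EXEC): [MAIN] PC=2: INC 1 -> ACC=-15
Event 16 (EXEC): [MAIN] PC=3: INC 5 -> ACC=-10
Event 17 (EXEC): [MAIN] PC=4: HALT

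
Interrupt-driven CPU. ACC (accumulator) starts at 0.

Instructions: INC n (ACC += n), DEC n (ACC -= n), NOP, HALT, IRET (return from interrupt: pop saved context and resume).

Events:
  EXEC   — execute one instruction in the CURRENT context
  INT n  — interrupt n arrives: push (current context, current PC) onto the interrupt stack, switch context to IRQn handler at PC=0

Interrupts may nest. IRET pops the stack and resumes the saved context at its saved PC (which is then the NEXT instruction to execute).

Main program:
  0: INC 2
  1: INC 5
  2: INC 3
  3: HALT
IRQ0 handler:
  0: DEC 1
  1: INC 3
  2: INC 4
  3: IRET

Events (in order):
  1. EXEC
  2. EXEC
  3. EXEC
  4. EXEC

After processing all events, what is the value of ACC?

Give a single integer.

Answer: 10

Derivation:
Event 1 (EXEC): [MAIN] PC=0: INC 2 -> ACC=2
Event 2 (EXEC): [MAIN] PC=1: INC 5 -> ACC=7
Event 3 (EXEC): [MAIN] PC=2: INC 3 -> ACC=10
Event 4 (EXEC): [MAIN] PC=3: HALT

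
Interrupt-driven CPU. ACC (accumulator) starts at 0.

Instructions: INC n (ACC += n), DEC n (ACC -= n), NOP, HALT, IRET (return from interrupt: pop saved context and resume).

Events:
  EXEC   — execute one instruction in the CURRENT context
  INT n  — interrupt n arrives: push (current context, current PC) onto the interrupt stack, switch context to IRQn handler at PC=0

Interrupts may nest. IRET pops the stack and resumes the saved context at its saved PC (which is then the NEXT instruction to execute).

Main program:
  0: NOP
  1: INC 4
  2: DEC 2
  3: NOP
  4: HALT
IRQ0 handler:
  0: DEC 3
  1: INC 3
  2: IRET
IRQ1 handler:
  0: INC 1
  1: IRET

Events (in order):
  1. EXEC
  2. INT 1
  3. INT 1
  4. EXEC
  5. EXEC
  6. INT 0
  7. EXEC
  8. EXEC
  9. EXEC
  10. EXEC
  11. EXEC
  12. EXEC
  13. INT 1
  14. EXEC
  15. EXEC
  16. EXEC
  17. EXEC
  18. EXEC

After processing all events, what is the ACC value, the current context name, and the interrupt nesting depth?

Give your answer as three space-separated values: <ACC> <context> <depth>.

Answer: 5 MAIN 0

Derivation:
Event 1 (EXEC): [MAIN] PC=0: NOP
Event 2 (INT 1): INT 1 arrives: push (MAIN, PC=1), enter IRQ1 at PC=0 (depth now 1)
Event 3 (INT 1): INT 1 arrives: push (IRQ1, PC=0), enter IRQ1 at PC=0 (depth now 2)
Event 4 (EXEC): [IRQ1] PC=0: INC 1 -> ACC=1
Event 5 (EXEC): [IRQ1] PC=1: IRET -> resume IRQ1 at PC=0 (depth now 1)
Event 6 (INT 0): INT 0 arrives: push (IRQ1, PC=0), enter IRQ0 at PC=0 (depth now 2)
Event 7 (EXEC): [IRQ0] PC=0: DEC 3 -> ACC=-2
Event 8 (EXEC): [IRQ0] PC=1: INC 3 -> ACC=1
Event 9 (EXEC): [IRQ0] PC=2: IRET -> resume IRQ1 at PC=0 (depth now 1)
Event 10 (EXEC): [IRQ1] PC=0: INC 1 -> ACC=2
Event 11 (EXEC): [IRQ1] PC=1: IRET -> resume MAIN at PC=1 (depth now 0)
Event 12 (EXEC): [MAIN] PC=1: INC 4 -> ACC=6
Event 13 (INT 1): INT 1 arrives: push (MAIN, PC=2), enter IRQ1 at PC=0 (depth now 1)
Event 14 (EXEC): [IRQ1] PC=0: INC 1 -> ACC=7
Event 15 (EXEC): [IRQ1] PC=1: IRET -> resume MAIN at PC=2 (depth now 0)
Event 16 (EXEC): [MAIN] PC=2: DEC 2 -> ACC=5
Event 17 (EXEC): [MAIN] PC=3: NOP
Event 18 (EXEC): [MAIN] PC=4: HALT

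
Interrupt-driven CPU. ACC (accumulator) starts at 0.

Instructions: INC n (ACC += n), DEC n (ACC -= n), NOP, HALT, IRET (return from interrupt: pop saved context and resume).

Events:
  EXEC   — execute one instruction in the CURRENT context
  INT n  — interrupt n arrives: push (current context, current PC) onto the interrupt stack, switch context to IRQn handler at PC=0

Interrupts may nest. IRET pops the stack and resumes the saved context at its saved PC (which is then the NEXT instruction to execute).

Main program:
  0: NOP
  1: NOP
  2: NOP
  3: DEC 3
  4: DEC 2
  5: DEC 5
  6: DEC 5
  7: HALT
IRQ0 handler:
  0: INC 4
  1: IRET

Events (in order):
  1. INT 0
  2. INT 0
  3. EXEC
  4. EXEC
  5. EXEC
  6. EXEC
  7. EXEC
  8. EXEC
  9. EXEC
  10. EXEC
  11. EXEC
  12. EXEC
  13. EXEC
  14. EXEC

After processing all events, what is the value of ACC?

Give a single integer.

Event 1 (INT 0): INT 0 arrives: push (MAIN, PC=0), enter IRQ0 at PC=0 (depth now 1)
Event 2 (INT 0): INT 0 arrives: push (IRQ0, PC=0), enter IRQ0 at PC=0 (depth now 2)
Event 3 (EXEC): [IRQ0] PC=0: INC 4 -> ACC=4
Event 4 (EXEC): [IRQ0] PC=1: IRET -> resume IRQ0 at PC=0 (depth now 1)
Event 5 (EXEC): [IRQ0] PC=0: INC 4 -> ACC=8
Event 6 (EXEC): [IRQ0] PC=1: IRET -> resume MAIN at PC=0 (depth now 0)
Event 7 (EXEC): [MAIN] PC=0: NOP
Event 8 (EXEC): [MAIN] PC=1: NOP
Event 9 (EXEC): [MAIN] PC=2: NOP
Event 10 (EXEC): [MAIN] PC=3: DEC 3 -> ACC=5
Event 11 (EXEC): [MAIN] PC=4: DEC 2 -> ACC=3
Event 12 (EXEC): [MAIN] PC=5: DEC 5 -> ACC=-2
Event 13 (EXEC): [MAIN] PC=6: DEC 5 -> ACC=-7
Event 14 (EXEC): [MAIN] PC=7: HALT

Answer: -7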